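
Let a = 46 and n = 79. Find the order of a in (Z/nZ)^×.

13

ord(46) | φ(79) = 79 − 1 = 78 = 2 · 3 · 13.
Divisors of 78: 1, 2, 3, 6, 13, 26, 39, 78.
Check 46^d mod 79 for each divisor in increasing order:
46^1 ≡ 46 (mod 79)
46^2 ≡ 62 (mod 79)
46^3 ≡ 8 (mod 79)
46^6 ≡ 64 (mod 79)
46^13 ≡ 1 (mod 79) ✓
The smallest such exponent is 13, so the order of 46 is 13.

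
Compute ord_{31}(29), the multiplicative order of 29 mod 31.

10

ord(29) | φ(31) = 31 − 1 = 30 = 2 · 3 · 5.
Divisors of 30: 1, 2, 3, 5, 6, 10, 15, 30.
Check 29^d mod 31 for each divisor in increasing order:
29^1 ≡ 29
29^2 ≡ 4
29^3 ≡ 23
29^5 ≡ 30
29^6 ≡ 2
29^10 ≡ 1
Therefore the multiplicative order of 29 modulo 31 is 10.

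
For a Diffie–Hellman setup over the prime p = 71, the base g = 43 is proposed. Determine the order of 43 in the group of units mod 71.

35

By Lagrange's theorem, ord_71(43) divides φ(71) = 71 − 1 = 70 = 2 · 5 · 7.
Divisors of 70: 1, 2, 5, 7, 10, 14, 35, 70.
Check 43^d mod 71 for each divisor in increasing order:
43^1 ≡ 43
43^2 ≡ 3
43^5 ≡ 32
43^7 ≡ 25
43^10 ≡ 30
43^14 ≡ 57
43^35 ≡ 1
So ord_71(43) = 35.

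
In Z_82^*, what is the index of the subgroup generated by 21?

2

Since 21 ∈ (Z/82Z)^×, its order divides φ(82) = φ(2)·φ(41) = 1·40 = 40 = 2^3 · 5.
Divisors of 40: 1, 2, 4, 5, 8, 10, 20, 40.
Compute 21^d (mod 82) for the divisors d until we hit 1:
21^1 ≡ 21 (mod 82)
21^2 ≡ 31 (mod 82)
21^4 ≡ 59 (mod 82)
21^5 ≡ 9 (mod 82)
21^8 ≡ 37 (mod 82)
21^10 ≡ 81 (mod 82)
21^20 ≡ 1 (mod 82) ✓
So ord_82(21) = 20, hence |⟨21⟩| = 20.
Index = |(Z/82Z)^×| / |⟨21⟩| = 40 / 20 = 2.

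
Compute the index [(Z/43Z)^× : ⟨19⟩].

1

Since 19 ∈ (Z/43Z)^×, its order divides φ(43) = 43 − 1 = 42 = 2 · 3 · 7.
Divisors of 42: 1, 2, 3, 6, 7, 14, 21, 42.
Evaluate successive powers at the divisors of 42:
19^1 ≡ 19
19^2 ≡ 17
19^3 ≡ 22
19^6 ≡ 11
19^7 ≡ 37
19^14 ≡ 36
19^21 ≡ 42
19^42 ≡ 1
Thus |⟨19⟩| = ord(19) = 42.
The index is φ(43) / ord(19) = 42 / 42 = 1.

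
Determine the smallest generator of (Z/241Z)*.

7

φ(241) = 241 − 1 = 240 = 2^4 · 3 · 5.
g is a primitive root iff g^(240/q) ≢ 1 (mod 241) for each prime q ∈ {2, 3, 5}.
g = 2: 2^120 ≡ 1 — hits 1, so not a primitive root.
g = 3: 3^120 ≡ 1 — hits 1, so not a primitive root.
g = 4: 4^120 ≡ 1 — hits 1, so not a primitive root.
g = 5: 5^120 ≡ 1 — hits 1, so not a primitive root.
g = 6: 6^120 ≡ 1 — hits 1, so not a primitive root.
g = 7: 7^120 ≡ 240; 7^80 ≡ 15; 7^48 ≡ 91 — none is 1, so 7 is a primitive root.
Hence the least primitive root of 241 is 7.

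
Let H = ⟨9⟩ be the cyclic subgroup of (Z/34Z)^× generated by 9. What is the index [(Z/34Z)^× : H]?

By Lagrange's theorem, ord_34(9) divides φ(34) = φ(2)·φ(17) = 1·16 = 16 = 2^4.
Divisors of 16: 1, 2, 4, 8, 16.
Compute 9^d (mod 34) for the divisors d until we hit 1:
9^1 ≡ 9 (mod 34)
9^2 ≡ 13 (mod 34)
9^4 ≡ 33 (mod 34)
9^8 ≡ 1 (mod 34) ✓
So ord_34(9) = 8, hence |⟨9⟩| = 8.
The index is φ(34) / ord(9) = 16 / 8 = 2.

2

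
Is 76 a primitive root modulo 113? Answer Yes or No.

Yes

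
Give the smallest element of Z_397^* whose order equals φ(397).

5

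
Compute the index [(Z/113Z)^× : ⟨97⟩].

Since 97 ∈ (Z/113Z)^×, its order divides φ(113) = 113 − 1 = 112 = 2^4 · 7.
Divisors of 112: 1, 2, 4, 7, 8, 14, 16, 28, 56, 112.
Evaluate successive powers at the divisors of 112:
97^1 ≡ 97
97^2 ≡ 30
97^4 ≡ 109
97^7 ≡ 112
97^8 ≡ 16
97^14 ≡ 1
The order of 97 is 14, so the subgroup it generates has 14 elements.
The index is φ(113) / ord(97) = 112 / 14 = 8.

8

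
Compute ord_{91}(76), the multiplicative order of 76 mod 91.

12

ord(76) | φ(91) = φ(7·13) = (7−1)·(13−1) = 6·12 = 72 = 2^3 · 3^2.
Divisors of 72: 1, 2, 3, 4, 6, 8, 9, 12, 18, 24, 36, 72.
Check 76^d mod 91 for each divisor in increasing order:
76^1 ≡ 76 (mod 91)
76^2 ≡ 43 (mod 91)
76^3 ≡ 83 (mod 91)
76^4 ≡ 29 (mod 91)
76^6 ≡ 64 (mod 91)
76^8 ≡ 22 (mod 91)
76^9 ≡ 34 (mod 91)
76^12 ≡ 1 (mod 91) ✓
Therefore the multiplicative order of 76 modulo 91 is 12.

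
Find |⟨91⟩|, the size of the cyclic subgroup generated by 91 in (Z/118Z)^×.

By Lagrange's theorem, ord_118(91) divides φ(118) = φ(2)·φ(59) = 1·58 = 58 = 2 · 29.
Divisors of 58: 1, 2, 29, 58.
Check 91^d mod 118 for each divisor in increasing order:
91^1 ≡ 91
91^2 ≡ 21
91^29 ≡ 117
91^58 ≡ 1
Hence ord(91) = 58.

58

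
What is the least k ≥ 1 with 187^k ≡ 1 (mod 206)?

By Lagrange's theorem, ord_206(187) divides φ(206) = φ(2)·φ(103) = 1·102 = 102 = 2 · 3 · 17.
Divisors of 102: 1, 2, 3, 6, 17, 34, 51, 102.
Test each divisor d:
187^1 ≡ 187 (mod 206)
187^2 ≡ 155 (mod 206)
187^3 ≡ 145 (mod 206)
187^6 ≡ 13 (mod 206)
187^17 ≡ 47 (mod 206)
187^34 ≡ 149 (mod 206)
187^51 ≡ 205 (mod 206)
187^102 ≡ 1 (mod 206) ✓
Therefore the multiplicative order of 187 modulo 206 is 102.

102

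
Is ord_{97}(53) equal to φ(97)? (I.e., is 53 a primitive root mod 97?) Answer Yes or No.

φ(97) = 97 − 1 = 96 = 2^5 · 3.
Test 53^(96/q) mod 97 for each prime factor q of 96:
53^48 ≡ 1 (mod 97)  [q = 2: ≡ 1 ✗]
53^32 ≡ 35 (mod 97)  [q = 3: ≢ 1 ✓]
Since 53^48 ≡ 1, the order of 53 divides 48 < 96, so 53 is not a primitive root.

No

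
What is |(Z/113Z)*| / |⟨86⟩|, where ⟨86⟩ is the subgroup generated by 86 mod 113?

1

ord(86) | φ(113) = 113 − 1 = 112 = 2^4 · 7.
Divisors of 112: 1, 2, 4, 7, 8, 14, 16, 28, 56, 112.
Check 86^d mod 113 for each divisor in increasing order:
86^1 ≡ 86 (mod 113)
86^2 ≡ 51 (mod 113)
86^4 ≡ 2 (mod 113)
86^7 ≡ 71 (mod 113)
86^8 ≡ 4 (mod 113)
86^14 ≡ 69 (mod 113)
86^16 ≡ 16 (mod 113)
86^28 ≡ 15 (mod 113)
86^56 ≡ 112 (mod 113)
86^112 ≡ 1 (mod 113) ✓
The order of 86 is 112, so the subgroup it generates has 112 elements.
Index = |(Z/113Z)^×| / |⟨86⟩| = 112 / 112 = 1.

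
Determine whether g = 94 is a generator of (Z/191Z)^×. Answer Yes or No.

φ(191) = 191 − 1 = 190 = 2 · 5 · 19.
94 is a primitive root mod 191 iff 94^(φ(191)/q) ≢ 1 for every prime q | φ(191), i.e. q ∈ {2, 5, 19}.
94^95 ≡ 190 (mod 191)  [q = 2: ≢ 1 ✓]
94^38 ≡ 184 (mod 191)  [q = 5: ≢ 1 ✓]
94^10 ≡ 125 (mod 191)  [q = 19: ≢ 1 ✓]
All checks pass, so 94 has order 190 and is a primitive root modulo 191.

Yes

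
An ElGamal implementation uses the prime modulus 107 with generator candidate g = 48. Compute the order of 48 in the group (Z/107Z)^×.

53

ord(48) | φ(107) = 107 − 1 = 106 = 2 · 53.
Divisors of 106: 1, 2, 53, 106.
Evaluate successive powers at the divisors of 106:
48^1 ≡ 48
48^2 ≡ 57
48^53 ≡ 1
Hence ord(48) = 53.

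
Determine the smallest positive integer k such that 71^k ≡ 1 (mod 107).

106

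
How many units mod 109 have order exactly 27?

18

φ(109) = 109 − 1 = 108 = 2^2 · 3^3.
In a cyclic group of order 108, there are φ(d) elements of order d for each divisor d of 108, and zero for non-divisors.
27 = 3^3 divides 108, and φ(27) = 18.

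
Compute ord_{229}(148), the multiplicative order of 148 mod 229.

114

Since 148 ∈ (Z/229Z)^×, its order divides φ(229) = 229 − 1 = 228 = 2^2 · 3 · 19.
Divisors of 228: 1, 2, 3, 4, 6, 12, 19, 38, 57, 76, 114, 228.
Test each divisor d:
148^1 ≡ 148 (mod 229)
148^2 ≡ 149 (mod 229)
148^3 ≡ 68 (mod 229)
148^4 ≡ 217 (mod 229)
148^6 ≡ 44 (mod 229)
148^12 ≡ 104 (mod 229)
148^19 ≡ 95 (mod 229)
148^38 ≡ 94 (mod 229)
148^57 ≡ 228 (mod 229)
148^76 ≡ 134 (mod 229)
148^114 ≡ 1 (mod 229) ✓
So ord_229(148) = 114.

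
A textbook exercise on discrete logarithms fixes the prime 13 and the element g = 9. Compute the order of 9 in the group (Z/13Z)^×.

Since 9 ∈ (Z/13Z)^×, its order divides φ(13) = 13 − 1 = 12 = 2^2 · 3.
Divisors of 12: 1, 2, 3, 4, 6, 12.
Compute 9^d (mod 13) for the divisors d until we hit 1:
9^1 ≡ 9
9^2 ≡ 3
9^3 ≡ 1
Hence ord(9) = 3.

3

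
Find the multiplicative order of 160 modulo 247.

6

ord(160) | φ(247) = φ(13·19) = (13−1)·(19−1) = 12·18 = 216 = 2^3 · 3^3.
Divisors of 216: 1, 2, 3, 4, 6, 8, 9, 12, 18, 24, 27, 36, 54, 72, 108, 216.
Evaluate successive powers at the divisors of 216:
160^1 ≡ 160 (mod 247)
160^2 ≡ 159 (mod 247)
160^3 ≡ 246 (mod 247)
160^4 ≡ 87 (mod 247)
160^6 ≡ 1 (mod 247) ✓
Hence ord(160) = 6.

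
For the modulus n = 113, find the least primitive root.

φ(113) = 113 − 1 = 112 = 2^4 · 7.
g is a primitive root iff g^(112/q) ≢ 1 (mod 113) for each prime q ∈ {2, 7}.
g = 2: 2^56 ≡ 1 — hits 1, so not a primitive root.
g = 3: 3^56 ≡ 112; 3^16 ≡ 49 — none is 1, so 3 is a primitive root.
The smallest primitive root modulo 113 is 3.

3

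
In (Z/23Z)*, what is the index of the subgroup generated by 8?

2

The order of 8 must divide φ(23) = 23 − 1 = 22 = 2 · 11.
Divisors of 22: 1, 2, 11, 22.
Compute 8^d (mod 23) for the divisors d until we hit 1:
8^1 ≡ 8 (mod 23)
8^2 ≡ 18 (mod 23)
8^11 ≡ 1 (mod 23) ✓
Thus |⟨8⟩| = ord(8) = 11.
Index = |(Z/23Z)^×| / |⟨8⟩| = 22 / 11 = 2.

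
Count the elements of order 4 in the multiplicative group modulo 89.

2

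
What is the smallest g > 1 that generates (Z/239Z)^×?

7

φ(239) = 239 − 1 = 238 = 2 · 7 · 17.
g is a primitive root iff g^(238/q) ≢ 1 (mod 239) for each prime q ∈ {2, 7, 17}.
g = 2: 2^119 ≡ 1 — hits 1, so not a primitive root.
g = 3: 3^119 ≡ 1 — hits 1, so not a primitive root.
g = 4: 4^119 ≡ 1 — hits 1, so not a primitive root.
g = 5: 5^119 ≡ 1 — hits 1, so not a primitive root.
g = 6: 6^119 ≡ 1 — hits 1, so not a primitive root.
g = 7: 7^119 ≡ 238; 7^34 ≡ 24; 7^14 ≡ 211 — none is 1, so 7 is a primitive root.
The smallest primitive root modulo 239 is 7.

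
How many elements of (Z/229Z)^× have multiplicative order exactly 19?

φ(229) = 229 − 1 = 228 = 2^2 · 3 · 19.
In a cyclic group of order 228, there are φ(d) elements of order d for each divisor d of 228, and zero for non-divisors.
19 | 228, and φ(19) = 19 − 1 = 18.

18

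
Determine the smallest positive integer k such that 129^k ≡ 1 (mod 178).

44

Since 129 ∈ (Z/178Z)^×, its order divides φ(178) = φ(2)·φ(89) = 1·88 = 88 = 2^3 · 11.
Divisors of 88: 1, 2, 4, 8, 11, 22, 44, 88.
Check 129^d mod 178 for each divisor in increasing order:
129^1 ≡ 129
129^2 ≡ 87
129^4 ≡ 93
129^8 ≡ 105
129^11 ≡ 55
129^22 ≡ 177
129^44 ≡ 1
Therefore the multiplicative order of 129 modulo 178 is 44.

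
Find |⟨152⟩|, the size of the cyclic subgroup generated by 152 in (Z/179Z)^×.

178

Since 152 ∈ (Z/179Z)^×, its order divides φ(179) = 179 − 1 = 178 = 2 · 89.
Divisors of 178: 1, 2, 89, 178.
Evaluate successive powers at the divisors of 178:
152^1 ≡ 152 (mod 179)
152^2 ≡ 13 (mod 179)
152^89 ≡ 178 (mod 179)
152^178 ≡ 1 (mod 179) ✓
Hence ord(152) = 178.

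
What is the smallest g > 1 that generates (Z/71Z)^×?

7

φ(71) = 71 − 1 = 70 = 2 · 5 · 7.
Test candidates g = 2, 3, … against the prime factors q ∈ {2, 5, 7} of φ(71): g is a generator iff g^(70/q) ≢ 1 for every such q.
g = 2: 2^35 ≡ 1 — hits 1, so not a primitive root.
g = 3: 3^35 ≡ 1 — hits 1, so not a primitive root.
g = 4: 4^35 ≡ 1 — hits 1, so not a primitive root.
g = 5: 5^35 ≡ 1 — hits 1, so not a primitive root.
g = 6: 6^35 ≡ 1 — hits 1, so not a primitive root.
g = 7: 7^35 ≡ 70; 7^14 ≡ 54; 7^10 ≡ 45 — none is 1, so 7 is a primitive root.
Hence the least primitive root of 71 is 7.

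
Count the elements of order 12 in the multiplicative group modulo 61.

4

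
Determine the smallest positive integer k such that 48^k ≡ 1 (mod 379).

Since 48 ∈ (Z/379Z)^×, its order divides φ(379) = 379 − 1 = 378 = 2 · 3^3 · 7.
Divisors of 378: 1, 2, 3, 6, 7, 9, 14, 18, 21, 27, 42, 54, 63, 126, 189, 378.
Check 48^d mod 379 for each divisor in increasing order:
48^1 ≡ 48 (mod 379)
48^2 ≡ 30 (mod 379)
48^3 ≡ 303 (mod 379)
48^6 ≡ 91 (mod 379)
48^7 ≡ 199 (mod 379)
48^9 ≡ 285 (mod 379)
48^14 ≡ 185 (mod 379)
48^18 ≡ 119 (mod 379)
48^21 ≡ 52 (mod 379)
48^27 ≡ 184 (mod 379)
48^42 ≡ 51 (mod 379)
48^54 ≡ 125 (mod 379)
48^63 ≡ 378 (mod 379)
48^126 ≡ 1 (mod 379) ✓
So ord_379(48) = 126.

126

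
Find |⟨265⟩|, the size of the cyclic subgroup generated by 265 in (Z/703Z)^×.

Since 265 ∈ (Z/703Z)^×, its order divides φ(703) = φ(19·37) = (19−1)·(37−1) = 18·36 = 648 = 2^3 · 3^4.
Divisors of 648: 1, 2, 3, 4, 6, 8, 9, 12, 18, 24, 27, 36, 54, 72, 81, 108, 162, 216, 324, 648.
Check 265^d mod 703 for each divisor in increasing order:
265^1 ≡ 265 (mod 703)
265^2 ≡ 628 (mod 703)
265^3 ≡ 512 (mod 703)
265^4 ≡ 1 (mod 703) ✓
Hence ord(265) = 4.

4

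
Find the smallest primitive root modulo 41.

6

φ(41) = 41 − 1 = 40 = 2^3 · 5.
Test candidates g = 2, 3, … against the prime factors q ∈ {2, 5} of φ(41): g is a generator iff g^(40/q) ≢ 1 for every such q.
g = 2: 2^20 ≡ 1 — hits 1, so not a primitive root.
g = 3: 3^20 ≡ 40; 3^8 ≡ 1 — hits 1, so not a primitive root.
g = 4: 4^20 ≡ 1 — hits 1, so not a primitive root.
g = 5: 5^20 ≡ 1 — hits 1, so not a primitive root.
g = 6: 6^20 ≡ 40; 6^8 ≡ 10 — none is 1, so 6 is a primitive root.
Hence the least primitive root of 41 is 6.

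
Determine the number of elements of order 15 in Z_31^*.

8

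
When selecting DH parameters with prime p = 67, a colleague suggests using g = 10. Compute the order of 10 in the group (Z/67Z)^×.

ord(10) | φ(67) = 67 − 1 = 66 = 2 · 3 · 11.
Divisors of 66: 1, 2, 3, 6, 11, 22, 33, 66.
Test each divisor d:
10^1 ≡ 10 (mod 67)
10^2 ≡ 33 (mod 67)
10^3 ≡ 62 (mod 67)
10^6 ≡ 25 (mod 67)
10^11 ≡ 29 (mod 67)
10^22 ≡ 37 (mod 67)
10^33 ≡ 1 (mod 67) ✓
Hence ord(10) = 33.

33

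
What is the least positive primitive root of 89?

3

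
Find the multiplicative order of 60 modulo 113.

Since 60 ∈ (Z/113Z)^×, its order divides φ(113) = 113 − 1 = 112 = 2^4 · 7.
Divisors of 112: 1, 2, 4, 7, 8, 14, 16, 28, 56, 112.
Evaluate successive powers at the divisors of 112:
60^1 ≡ 60 (mod 113)
60^2 ≡ 97 (mod 113)
60^4 ≡ 30 (mod 113)
60^7 ≡ 15 (mod 113)
60^8 ≡ 109 (mod 113)
60^14 ≡ 112 (mod 113)
60^16 ≡ 16 (mod 113)
60^28 ≡ 1 (mod 113) ✓
Therefore the multiplicative order of 60 modulo 113 is 28.

28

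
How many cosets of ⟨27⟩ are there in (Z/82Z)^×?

5

ord(27) | φ(82) = φ(2)·φ(41) = 1·40 = 40 = 2^3 · 5.
Divisors of 40: 1, 2, 4, 5, 8, 10, 20, 40.
Compute 27^d (mod 82) for the divisors d until we hit 1:
27^1 ≡ 27
27^2 ≡ 73
27^4 ≡ 81
27^5 ≡ 55
27^8 ≡ 1
Thus |⟨27⟩| = ord(27) = 8.
The index is φ(82) / ord(27) = 40 / 8 = 5.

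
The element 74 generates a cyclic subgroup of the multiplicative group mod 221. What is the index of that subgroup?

Since 74 ∈ (Z/221Z)^×, its order divides φ(221) = φ(13·17) = (13−1)·(17−1) = 12·16 = 192 = 2^6 · 3.
Divisors of 192: 1, 2, 3, 4, 6, 8, 12, 16, 24, 32, 48, 64, 96, 192.
Check 74^d mod 221 for each divisor in increasing order:
74^1 ≡ 74
74^2 ≡ 172
74^3 ≡ 131
74^4 ≡ 191
74^6 ≡ 144
74^8 ≡ 16
74^12 ≡ 183
74^16 ≡ 35
74^24 ≡ 118
74^32 ≡ 120
74^48 ≡ 1
So ord_221(74) = 48, hence |⟨74⟩| = 48.
Index = |(Z/221Z)^×| / |⟨74⟩| = 192 / 48 = 4.

4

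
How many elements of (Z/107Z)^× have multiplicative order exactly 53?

φ(107) = 107 − 1 = 106 = 2 · 53.
In a cyclic group of order 106, there are φ(d) elements of order d for each divisor d of 106, and zero for non-divisors.
53 | 106, and φ(53) = 53 − 1 = 52.

52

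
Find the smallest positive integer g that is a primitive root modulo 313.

φ(313) = 313 − 1 = 312 = 2^3 · 3 · 13.
g is a primitive root iff g^(312/q) ≢ 1 (mod 313) for each prime q ∈ {2, 3, 13}.
g = 2: 2^156 ≡ 1 — hits 1, so not a primitive root.
g = 3: 3^156 ≡ 1 — hits 1, so not a primitive root.
g = 4: 4^156 ≡ 1 — hits 1, so not a primitive root.
g = 5: 5^156 ≡ 312; 5^104 ≡ 1 — hits 1, so not a primitive root.
g = 6: 6^156 ≡ 1 — hits 1, so not a primitive root.
g = 7: 7^156 ≡ 312; 7^104 ≡ 1 — hits 1, so not a primitive root.
g = 8: 8^156 ≡ 1 — hits 1, so not a primitive root.
g = 9: 9^156 ≡ 1 — hits 1, so not a primitive root.
g = 10: 10^156 ≡ 312; 10^104 ≡ 214; 10^24 ≡ 103 — none is 1, so 10 is a primitive root.
The smallest primitive root modulo 313 is 10.

10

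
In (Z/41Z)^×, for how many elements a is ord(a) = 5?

4

φ(41) = 41 − 1 = 40 = 2^3 · 5.
In a cyclic group of order 40, there are φ(d) elements of order d for each divisor d of 40, and zero for non-divisors.
5 | 40, and φ(5) = 5 − 1 = 4.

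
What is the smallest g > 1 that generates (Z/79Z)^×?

3

φ(79) = 79 − 1 = 78 = 2 · 3 · 13.
Test candidates g = 2, 3, … against the prime factors q ∈ {2, 3, 13} of φ(79): g is a generator iff g^(78/q) ≢ 1 for every such q.
g = 2: 2^39 ≡ 1 — hits 1, so not a primitive root.
g = 3: 3^39 ≡ 78; 3^26 ≡ 23; 3^6 ≡ 18 — none is 1, so 3 is a primitive root.
The smallest primitive root modulo 79 is 3.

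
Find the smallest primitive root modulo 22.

7

φ(22) = φ(2)·φ(11) = 1·10 = 10 = 2 · 5.
Test candidates g = 2, 3, … against the prime factors q ∈ {2, 5} of φ(22): g is a generator iff g^(10/q) ≢ 1 for every such q.
g = 2: gcd(2, 22) = 2 > 1, not a unit — skip.
g = 3: 3^5 ≡ 1 — hits 1, so not a primitive root.
g = 4: gcd(4, 22) = 2 > 1, not a unit — skip.
g = 5: 5^5 ≡ 1 — hits 1, so not a primitive root.
g = 6: gcd(6, 22) = 2 > 1, not a unit — skip.
g = 7: 7^5 ≡ 21; 7^2 ≡ 5 — none is 1, so 7 is a primitive root.
Hence the least primitive root of 22 is 7.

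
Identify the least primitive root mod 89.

φ(89) = 89 − 1 = 88 = 2^3 · 11.
g is a primitive root iff g^(88/q) ≢ 1 (mod 89) for each prime q ∈ {2, 11}.
g = 2: 2^44 ≡ 1 — hits 1, so not a primitive root.
g = 3: 3^44 ≡ 88; 3^8 ≡ 64 — none is 1, so 3 is a primitive root.
The smallest primitive root modulo 89 is 3.

3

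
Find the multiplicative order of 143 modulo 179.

By Lagrange's theorem, ord_179(143) divides φ(179) = 179 − 1 = 178 = 2 · 89.
Divisors of 178: 1, 2, 89, 178.
Evaluate successive powers at the divisors of 178:
143^1 ≡ 143
143^2 ≡ 43
143^89 ≡ 178
143^178 ≡ 1
Therefore the multiplicative order of 143 modulo 179 is 178.

178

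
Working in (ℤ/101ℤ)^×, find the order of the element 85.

50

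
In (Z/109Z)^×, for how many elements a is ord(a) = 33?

φ(109) = 109 − 1 = 108 = 2^2 · 3^3.
(Z/109Z)^× is cyclic (|G| = 108); a cyclic group of order m has exactly φ(d) elements of each order d | m, and none otherwise.
33 does not divide 108, so no element of (Z/109Z)^× has order 33.

0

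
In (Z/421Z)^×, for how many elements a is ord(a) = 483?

0

φ(421) = 421 − 1 = 420 = 2^2 · 3 · 5 · 7.
In a cyclic group of order 420, there are φ(d) elements of order d for each divisor d of 420, and zero for non-divisors.
Here 420 is not a multiple of 483, so there are no elements of order 483.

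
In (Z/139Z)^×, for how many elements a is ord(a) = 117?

φ(139) = 139 − 1 = 138 = 2 · 3 · 23.
Since (Z/139Z)^× is cyclic of order 138, the number of elements of order d is φ(d) when d | 138 and 0 otherwise.
Since 117 ∤ 138, the count is 0.

0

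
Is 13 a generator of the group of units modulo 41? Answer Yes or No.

φ(41) = 41 − 1 = 40 = 2^3 · 5.
Test 13^(40/q) mod 41 for each prime factor q of 40:
13^20 ≡ 40 (mod 41)  [q = 2: ≢ 1 ✓]
13^8 ≡ 10 (mod 41)  [q = 5: ≢ 1 ✓]
Every test exponent gives a nontrivial residue, hence 13 generates the full group.

Yes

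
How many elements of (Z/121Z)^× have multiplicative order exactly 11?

10

φ(121) = φ(11^2) = 11·(11−1) = 110 = 2 · 5 · 11.
(Z/121Z)^× is cyclic (|G| = 110); a cyclic group of order m has exactly φ(d) elements of each order d | m, and none otherwise.
11 | 110, and φ(11) = 11 − 1 = 10.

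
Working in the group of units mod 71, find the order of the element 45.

The order of 45 must divide φ(71) = 71 − 1 = 70 = 2 · 5 · 7.
Divisors of 70: 1, 2, 5, 7, 10, 14, 35, 70.
Check 45^d mod 71 for each divisor in increasing order:
45^1 ≡ 45 (mod 71)
45^2 ≡ 37 (mod 71)
45^5 ≡ 48 (mod 71)
45^7 ≡ 1 (mod 71) ✓
Therefore the multiplicative order of 45 modulo 71 is 7.

7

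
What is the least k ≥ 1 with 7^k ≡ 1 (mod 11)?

10

ord(7) | φ(11) = 11 − 1 = 10 = 2 · 5.
Divisors of 10: 1, 2, 5, 10.
Evaluate successive powers at the divisors of 10:
7^1 ≡ 7
7^2 ≡ 5
7^5 ≡ 10
7^10 ≡ 1
So ord_11(7) = 10.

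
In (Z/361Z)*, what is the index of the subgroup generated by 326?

ord(326) | φ(361) = φ(19^2) = 19·(19−1) = 342 = 2 · 3^2 · 19.
Divisors of 342: 1, 2, 3, 6, 9, 18, 19, 38, 57, 114, 171, 342.
Test each divisor d:
326^1 ≡ 326 (mod 361)
326^2 ≡ 142 (mod 361)
326^3 ≡ 84 (mod 361)
326^6 ≡ 197 (mod 361)
326^9 ≡ 303 (mod 361)
326^18 ≡ 115 (mod 361)
326^19 ≡ 307 (mod 361)
326^38 ≡ 28 (mod 361)
326^57 ≡ 293 (mod 361)
326^114 ≡ 292 (mod 361)
326^171 ≡ 360 (mod 361)
326^342 ≡ 1 (mod 361) ✓
The order of 326 is 342, so the subgroup it generates has 342 elements.
[(Z/361Z)^× : ⟨326⟩] = 342/342 = 1.

1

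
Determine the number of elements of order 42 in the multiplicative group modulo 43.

12

φ(43) = 43 − 1 = 42 = 2 · 3 · 7.
(Z/43Z)^× is cyclic (|G| = 42); a cyclic group of order m has exactly φ(d) elements of each order d | m, and none otherwise.
42 = 2 · 3 · 7 divides 42, and φ(42) = 12.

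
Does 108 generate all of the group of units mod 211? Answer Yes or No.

φ(211) = 211 − 1 = 210 = 2 · 3 · 5 · 7.
It suffices to check that the order of 108 is not a proper divisor of 210: compute 108^(210/q) for q ∈ {2, 3, 5, 7}.
108^105 ≡ 210 (mod 211)  [q = 2: ≢ 1 ✓]
108^70 ≡ 14 (mod 211)  [q = 3: ≢ 1 ✓]
108^42 ≡ 107 (mod 211)  [q = 5: ≢ 1 ✓]
108^30 ≡ 199 (mod 211)  [q = 7: ≢ 1 ✓]
Every test exponent gives a nontrivial residue, hence 108 generates the full group.

Yes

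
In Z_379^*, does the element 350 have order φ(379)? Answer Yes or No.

No

φ(379) = 379 − 1 = 378 = 2 · 3^3 · 7.
An element g generates (Z/379Z)^× iff g^(378/q) ≢ 1 (mod 379) for each prime q ∈ {2, 3, 7}.
350^189 ≡ 1 (mod 379)  [q = 2: ≡ 1 ✗]
350^126 ≡ 1 (mod 379)  [q = 3: ≡ 1 ✗]
350^54 ≡ 138 (mod 379)  [q = 7: ≢ 1 ✓]
350^189 ≡ 1 shows ord(350) | 189, strictly less than φ(379); not a primitive root.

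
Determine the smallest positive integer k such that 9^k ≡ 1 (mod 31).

15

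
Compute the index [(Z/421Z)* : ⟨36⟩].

The order of 36 must divide φ(421) = 421 − 1 = 420 = 2^2 · 3 · 5 · 7.
Divisors of 420: 1, 2, 3, 4, 5, 6, 7, 10, 12, 14, 15, 20, 21, 28, 30, 35, 42, 60, 70, 84, 105, 140, 210, 420.
Compute 36^d (mod 421) for the divisors d until we hit 1:
36^1 ≡ 36 (mod 421)
36^2 ≡ 33 (mod 421)
36^3 ≡ 346 (mod 421)
36^4 ≡ 247 (mod 421)
36^5 ≡ 51 (mod 421)
36^6 ≡ 152 (mod 421)
36^7 ≡ 420 (mod 421)
36^10 ≡ 75 (mod 421)
36^12 ≡ 370 (mod 421)
36^14 ≡ 1 (mod 421) ✓
The order of 36 is 14, so the subgroup it generates has 14 elements.
The index is φ(421) / ord(36) = 420 / 14 = 30.

30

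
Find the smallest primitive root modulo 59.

2

φ(59) = 59 − 1 = 58 = 2 · 29.
Test candidates g = 2, 3, … against the prime factors q ∈ {2, 29} of φ(59): g is a generator iff g^(58/q) ≢ 1 for every such q.
g = 2: 2^29 ≡ 58; 2^2 ≡ 4 — none is 1, so 2 is a primitive root.
Hence the least primitive root of 59 is 2.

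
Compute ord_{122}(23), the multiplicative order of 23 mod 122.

20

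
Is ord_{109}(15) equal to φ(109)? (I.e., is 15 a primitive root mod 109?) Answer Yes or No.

φ(109) = 109 − 1 = 108 = 2^2 · 3^3.
An element g generates (Z/109Z)^× iff g^(108/q) ≢ 1 (mod 109) for each prime q ∈ {2, 3}.
15^54 ≡ 1 (mod 109)  [q = 2: ≡ 1 ✗]
15^36 ≡ 45 (mod 109)  [q = 3: ≢ 1 ✓]
The check at q = 2 fails, so 15 generates a proper subgroup.

No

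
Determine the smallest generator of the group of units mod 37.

2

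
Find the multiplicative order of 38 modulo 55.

Since 38 ∈ (Z/55Z)^×, its order divides φ(55) = φ(5·11) = (5−1)·(11−1) = 4·10 = 40 = 2^3 · 5.
Divisors of 40: 1, 2, 4, 5, 8, 10, 20, 40.
Check 38^d mod 55 for each divisor in increasing order:
38^1 ≡ 38
38^2 ≡ 14
38^4 ≡ 31
38^5 ≡ 23
38^8 ≡ 26
38^10 ≡ 34
38^20 ≡ 1
The smallest such exponent is 20, so the order of 38 is 20.

20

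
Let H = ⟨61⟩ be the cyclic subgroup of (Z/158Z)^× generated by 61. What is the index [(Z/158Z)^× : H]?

ord(61) | φ(158) = φ(2)·φ(79) = 1·78 = 78 = 2 · 3 · 13.
Divisors of 78: 1, 2, 3, 6, 13, 26, 39, 78.
Evaluate successive powers at the divisors of 78:
61^1 ≡ 61 (mod 158)
61^2 ≡ 87 (mod 158)
61^3 ≡ 93 (mod 158)
61^6 ≡ 117 (mod 158)
61^13 ≡ 157 (mod 158)
61^26 ≡ 1 (mod 158) ✓
So ord_158(61) = 26, hence |⟨61⟩| = 26.
[(Z/158Z)^× : ⟨61⟩] = 78/26 = 3.

3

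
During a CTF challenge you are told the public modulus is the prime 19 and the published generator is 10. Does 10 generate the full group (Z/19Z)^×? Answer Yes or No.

Yes

φ(19) = 19 − 1 = 18 = 2 · 3^2.
Test 10^(18/q) mod 19 for each prime factor q of 18:
10^9 ≡ 18 (mod 19)  [q = 2: ≢ 1 ✓]
10^6 ≡ 11 (mod 19)  [q = 3: ≢ 1 ✓]
Every test exponent gives a nontrivial residue, hence 10 generates the full group.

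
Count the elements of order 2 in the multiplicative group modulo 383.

1

φ(383) = 383 − 1 = 382 = 2 · 191.
(Z/383Z)^× is cyclic (|G| = 382); a cyclic group of order m has exactly φ(d) elements of each order d | m, and none otherwise.
2 | 382, and φ(2) = 2 − 1 = 1.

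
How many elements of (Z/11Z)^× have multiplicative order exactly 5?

4

φ(11) = 11 − 1 = 10 = 2 · 5.
(Z/11Z)^× is cyclic (|G| = 10); a cyclic group of order m has exactly φ(d) elements of each order d | m, and none otherwise.
5 | 10, and φ(5) = 5 − 1 = 4.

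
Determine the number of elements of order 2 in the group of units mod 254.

φ(254) = φ(2)·φ(127) = 1·126 = 126 = 2 · 3^2 · 7.
Since (Z/254Z)^× is cyclic of order 126, the number of elements of order d is φ(d) when d | 126 and 0 otherwise.
2 | 126, and φ(2) = 2 − 1 = 1.

1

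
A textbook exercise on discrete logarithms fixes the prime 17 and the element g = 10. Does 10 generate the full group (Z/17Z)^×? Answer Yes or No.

Yes

φ(17) = 17 − 1 = 16 = 2^4.
10 is a primitive root mod 17 iff 10^(φ(17)/q) ≢ 1 for every prime q | φ(17), i.e. q ∈ {2}.
10^8 ≡ 16 (mod 17)  [q = 2: ≢ 1 ✓]
Every test exponent gives a nontrivial residue, hence 10 generates the full group.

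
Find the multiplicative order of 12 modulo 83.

41

Since 12 ∈ (Z/83Z)^×, its order divides φ(83) = 83 − 1 = 82 = 2 · 41.
Divisors of 82: 1, 2, 41, 82.
Test each divisor d:
12^1 ≡ 12 (mod 83)
12^2 ≡ 61 (mod 83)
12^41 ≡ 1 (mod 83) ✓
Hence ord(12) = 41.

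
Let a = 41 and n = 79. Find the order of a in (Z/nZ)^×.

26

Since 41 ∈ (Z/79Z)^×, its order divides φ(79) = 79 − 1 = 78 = 2 · 3 · 13.
Divisors of 78: 1, 2, 3, 6, 13, 26, 39, 78.
Check 41^d mod 79 for each divisor in increasing order:
41^1 ≡ 41 (mod 79)
41^2 ≡ 22 (mod 79)
41^3 ≡ 33 (mod 79)
41^6 ≡ 62 (mod 79)
41^13 ≡ 78 (mod 79)
41^26 ≡ 1 (mod 79) ✓
Hence ord(41) = 26.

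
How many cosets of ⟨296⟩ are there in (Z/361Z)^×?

6

By Lagrange's theorem, ord_361(296) divides φ(361) = φ(19^2) = 19·(19−1) = 342 = 2 · 3^2 · 19.
Divisors of 342: 1, 2, 3, 6, 9, 18, 19, 38, 57, 114, 171, 342.
Evaluate successive powers at the divisors of 342:
296^1 ≡ 296 (mod 361)
296^2 ≡ 254 (mod 361)
296^3 ≡ 96 (mod 361)
296^6 ≡ 191 (mod 361)
296^9 ≡ 286 (mod 361)
296^18 ≡ 210 (mod 361)
296^19 ≡ 68 (mod 361)
296^38 ≡ 292 (mod 361)
296^57 ≡ 1 (mod 361) ✓
So ord_361(296) = 57, hence |⟨296⟩| = 57.
The index is φ(361) / ord(296) = 342 / 57 = 6.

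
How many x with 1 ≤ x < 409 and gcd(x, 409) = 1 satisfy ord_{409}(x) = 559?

0

φ(409) = 409 − 1 = 408 = 2^3 · 3 · 17.
Since (Z/409Z)^× is cyclic of order 408, the number of elements of order d is φ(d) when d | 408 and 0 otherwise.
559 does not divide 408, so no element of (Z/409Z)^× has order 559.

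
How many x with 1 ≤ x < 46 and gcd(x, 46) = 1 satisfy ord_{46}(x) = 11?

10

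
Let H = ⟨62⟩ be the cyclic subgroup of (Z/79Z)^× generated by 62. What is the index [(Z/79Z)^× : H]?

By Lagrange's theorem, ord_79(62) divides φ(79) = 79 − 1 = 78 = 2 · 3 · 13.
Divisors of 78: 1, 2, 3, 6, 13, 26, 39, 78.
Evaluate successive powers at the divisors of 78:
62^1 ≡ 62
62^2 ≡ 52
62^3 ≡ 64
62^6 ≡ 67
62^13 ≡ 1
So ord_79(62) = 13, hence |⟨62⟩| = 13.
The index is φ(79) / ord(62) = 78 / 13 = 6.

6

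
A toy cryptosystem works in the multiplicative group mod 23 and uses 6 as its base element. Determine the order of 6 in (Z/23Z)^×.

By Lagrange's theorem, ord_23(6) divides φ(23) = 23 − 1 = 22 = 2 · 11.
Divisors of 22: 1, 2, 11, 22.
Compute 6^d (mod 23) for the divisors d until we hit 1:
6^1 ≡ 6 (mod 23)
6^2 ≡ 13 (mod 23)
6^11 ≡ 1 (mod 23) ✓
Hence ord(6) = 11.

11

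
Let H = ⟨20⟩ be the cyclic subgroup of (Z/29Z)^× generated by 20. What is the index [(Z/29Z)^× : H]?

4

The order of 20 must divide φ(29) = 29 − 1 = 28 = 2^2 · 7.
Divisors of 28: 1, 2, 4, 7, 14, 28.
Evaluate successive powers at the divisors of 28:
20^1 ≡ 20 (mod 29)
20^2 ≡ 23 (mod 29)
20^4 ≡ 7 (mod 29)
20^7 ≡ 1 (mod 29) ✓
So ord_29(20) = 7, hence |⟨20⟩| = 7.
The index is φ(29) / ord(20) = 28 / 7 = 4.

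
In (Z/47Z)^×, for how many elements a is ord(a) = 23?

22

φ(47) = 47 − 1 = 46 = 2 · 23.
(Z/47Z)^× is cyclic (|G| = 46); a cyclic group of order m has exactly φ(d) elements of each order d | m, and none otherwise.
23 | 46, and φ(23) = 23 − 1 = 22.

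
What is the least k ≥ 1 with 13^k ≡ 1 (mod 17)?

The order of 13 must divide φ(17) = 17 − 1 = 16 = 2^4.
Divisors of 16: 1, 2, 4, 8, 16.
Check 13^d mod 17 for each divisor in increasing order:
13^1 ≡ 13 (mod 17)
13^2 ≡ 16 (mod 17)
13^4 ≡ 1 (mod 17) ✓
Therefore the multiplicative order of 13 modulo 17 is 4.

4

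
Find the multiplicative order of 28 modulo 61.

ord(28) | φ(61) = 61 − 1 = 60 = 2^2 · 3 · 5.
Divisors of 60: 1, 2, 3, 4, 5, 6, 10, 12, 15, 20, 30, 60.
Check 28^d mod 61 for each divisor in increasing order:
28^1 ≡ 28 (mod 61)
28^2 ≡ 52 (mod 61)
28^3 ≡ 53 (mod 61)
28^4 ≡ 20 (mod 61)
28^5 ≡ 11 (mod 61)
28^6 ≡ 3 (mod 61)
28^10 ≡ 60 (mod 61)
28^12 ≡ 9 (mod 61)
28^15 ≡ 50 (mod 61)
28^20 ≡ 1 (mod 61) ✓
The smallest such exponent is 20, so the order of 28 is 20.

20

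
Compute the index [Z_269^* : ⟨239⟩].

ord(239) | φ(269) = 269 − 1 = 268 = 2^2 · 67.
Divisors of 268: 1, 2, 4, 67, 134, 268.
Evaluate successive powers at the divisors of 268:
239^1 ≡ 239
239^2 ≡ 93
239^4 ≡ 41
239^67 ≡ 1
So ord_269(239) = 67, hence |⟨239⟩| = 67.
Index = |(Z/269Z)^×| / |⟨239⟩| = 268 / 67 = 4.

4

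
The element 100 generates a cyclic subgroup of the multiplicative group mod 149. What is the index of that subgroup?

2

By Lagrange's theorem, ord_149(100) divides φ(149) = 149 − 1 = 148 = 2^2 · 37.
Divisors of 148: 1, 2, 4, 37, 74, 148.
Check 100^d mod 149 for each divisor in increasing order:
100^1 ≡ 100 (mod 149)
100^2 ≡ 17 (mod 149)
100^4 ≡ 140 (mod 149)
100^37 ≡ 148 (mod 149)
100^74 ≡ 1 (mod 149) ✓
So ord_149(100) = 74, hence |⟨100⟩| = 74.
[(Z/149Z)^× : ⟨100⟩] = 148/74 = 2.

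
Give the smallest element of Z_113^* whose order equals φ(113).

φ(113) = 113 − 1 = 112 = 2^4 · 7.
Test candidates g = 2, 3, … against the prime factors q ∈ {2, 7} of φ(113): g is a generator iff g^(112/q) ≢ 1 for every such q.
g = 2: 2^56 ≡ 1 — hits 1, so not a primitive root.
g = 3: 3^56 ≡ 112; 3^16 ≡ 49 — none is 1, so 3 is a primitive root.
So 3 is the smallest generator of (Z/113Z)^×.

3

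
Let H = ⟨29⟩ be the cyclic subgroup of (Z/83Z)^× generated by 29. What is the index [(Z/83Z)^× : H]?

2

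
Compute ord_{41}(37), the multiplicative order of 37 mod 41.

5

The order of 37 must divide φ(41) = 41 − 1 = 40 = 2^3 · 5.
Divisors of 40: 1, 2, 4, 5, 8, 10, 20, 40.
Compute 37^d (mod 41) for the divisors d until we hit 1:
37^1 ≡ 37 (mod 41)
37^2 ≡ 16 (mod 41)
37^4 ≡ 10 (mod 41)
37^5 ≡ 1 (mod 41) ✓
Therefore the multiplicative order of 37 modulo 41 is 5.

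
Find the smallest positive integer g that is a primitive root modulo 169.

2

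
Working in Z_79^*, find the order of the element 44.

Since 44 ∈ (Z/79Z)^×, its order divides φ(79) = 79 − 1 = 78 = 2 · 3 · 13.
Divisors of 78: 1, 2, 3, 6, 13, 26, 39, 78.
Compute 44^d (mod 79) for the divisors d until we hit 1:
44^1 ≡ 44 (mod 79)
44^2 ≡ 40 (mod 79)
44^3 ≡ 22 (mod 79)
44^6 ≡ 10 (mod 79)
44^13 ≡ 55 (mod 79)
44^26 ≡ 23 (mod 79)
44^39 ≡ 1 (mod 79) ✓
The smallest such exponent is 39, so the order of 44 is 39.

39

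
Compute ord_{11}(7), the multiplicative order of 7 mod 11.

10

The order of 7 must divide φ(11) = 11 − 1 = 10 = 2 · 5.
Divisors of 10: 1, 2, 5, 10.
Test each divisor d:
7^1 ≡ 7
7^2 ≡ 5
7^5 ≡ 10
7^10 ≡ 1
So ord_11(7) = 10.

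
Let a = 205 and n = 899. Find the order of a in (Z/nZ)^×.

ord(205) | φ(899) = φ(29·31) = (29−1)·(31−1) = 28·30 = 840 = 2^3 · 3 · 5 · 7.
Divisors of 840: 1, 2, 3, 4, 5, 6, 7, 8, 10, 12, 14, 15, 20, 21, 24, 28, 30, 35, 40, 42, 56, 60, 70, 84, 105, 120, 140, 168, 210, 280, 420, 840.
Test each divisor d:
205^1 ≡ 205
205^2 ≡ 671
205^3 ≡ 8
205^4 ≡ 741
205^5 ≡ 873
205^6 ≡ 64
205^7 ≡ 534
205^8 ≡ 691
205^10 ≡ 676
205^12 ≡ 500
205^14 ≡ 173
205^15 ≡ 404
205^20 ≡ 284
205^21 ≡ 684
205^24 ≡ 78
205^28 ≡ 262
205^30 ≡ 497
205^35 ≡ 563
205^40 ≡ 645
205^42 ≡ 376
205^56 ≡ 320
205^60 ≡ 683
205^70 ≡ 521
205^84 ≡ 233
205^105 ≡ 249
205^120 ≡ 807
205^140 ≡ 842
205^168 ≡ 349
205^210 ≡ 869
205^280 ≡ 552
205^420 ≡ 1
Therefore the multiplicative order of 205 modulo 899 is 420.

420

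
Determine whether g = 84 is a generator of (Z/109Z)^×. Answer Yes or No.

No

φ(109) = 109 − 1 = 108 = 2^2 · 3^3.
84 is a primitive root mod 109 iff 84^(φ(109)/q) ≢ 1 for every prime q | φ(109), i.e. q ∈ {2, 3}.
84^54 ≡ 1 (mod 109)  [q = 2: ≡ 1 ✗]
84^36 ≡ 45 (mod 109)  [q = 3: ≢ 1 ✓]
The check at q = 2 fails, so 84 generates a proper subgroup.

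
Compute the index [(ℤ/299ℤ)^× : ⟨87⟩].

8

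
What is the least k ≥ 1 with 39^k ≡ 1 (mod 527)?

80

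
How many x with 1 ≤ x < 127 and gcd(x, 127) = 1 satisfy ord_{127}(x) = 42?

12

φ(127) = 127 − 1 = 126 = 2 · 3^2 · 7.
In a cyclic group of order 126, there are φ(d) elements of order d for each divisor d of 126, and zero for non-divisors.
42 = 2 · 3 · 7 divides 126, and φ(42) = 12.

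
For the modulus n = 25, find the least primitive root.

φ(25) = φ(5^2) = 5·(5−1) = 20 = 2^2 · 5.
Test candidates g = 2, 3, … against the prime factors q ∈ {2, 5} of φ(25): g is a generator iff g^(20/q) ≢ 1 for every such q.
g = 2: 2^10 ≡ 24; 2^4 ≡ 16 — none is 1, so 2 is a primitive root.
The smallest primitive root modulo 25 is 2.

2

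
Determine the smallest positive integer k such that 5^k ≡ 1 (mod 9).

By Lagrange's theorem, ord_9(5) divides φ(9) = φ(3^2) = 3·(3−1) = 6 = 2 · 3.
Divisors of 6: 1, 2, 3, 6.
Compute 5^d (mod 9) for the divisors d until we hit 1:
5^1 ≡ 5 (mod 9)
5^2 ≡ 7 (mod 9)
5^3 ≡ 8 (mod 9)
5^6 ≡ 1 (mod 9) ✓
So ord_9(5) = 6.

6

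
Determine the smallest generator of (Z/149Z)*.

φ(149) = 149 − 1 = 148 = 2^2 · 37.
Test candidates g = 2, 3, … against the prime factors q ∈ {2, 37} of φ(149): g is a generator iff g^(148/q) ≢ 1 for every such q.
g = 2: 2^74 ≡ 148; 2^4 ≡ 16 — none is 1, so 2 is a primitive root.
So 2 is the smallest generator of (Z/149Z)^×.

2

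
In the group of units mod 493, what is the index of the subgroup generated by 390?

32

The order of 390 must divide φ(493) = φ(17·29) = (17−1)·(29−1) = 16·28 = 448 = 2^6 · 7.
Divisors of 448: 1, 2, 4, 7, 8, 14, 16, 28, 32, 56, 64, 112, 224, 448.
Compute 390^d (mod 493) for the divisors d until we hit 1:
390^1 ≡ 390
390^2 ≡ 256
390^4 ≡ 460
390^7 ≡ 492
390^8 ≡ 103
390^14 ≡ 1
The order of 390 is 14, so the subgroup it generates has 14 elements.
[(Z/493Z)^× : ⟨390⟩] = 448/14 = 32.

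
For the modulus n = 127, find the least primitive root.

3

φ(127) = 127 − 1 = 126 = 2 · 3^2 · 7.
Test candidates g = 2, 3, … against the prime factors q ∈ {2, 3, 7} of φ(127): g is a generator iff g^(126/q) ≢ 1 for every such q.
g = 2: 2^63 ≡ 1 — hits 1, so not a primitive root.
g = 3: 3^63 ≡ 126; 3^42 ≡ 107; 3^18 ≡ 4 — none is 1, so 3 is a primitive root.
Hence the least primitive root of 127 is 3.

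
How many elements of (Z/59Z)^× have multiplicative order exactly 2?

φ(59) = 59 − 1 = 58 = 2 · 29.
Since (Z/59Z)^× is cyclic of order 58, the number of elements of order d is φ(d) when d | 58 and 0 otherwise.
2 | 58, and φ(2) = 2 − 1 = 1.

1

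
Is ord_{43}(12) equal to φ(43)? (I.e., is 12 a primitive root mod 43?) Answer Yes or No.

Yes

φ(43) = 43 − 1 = 42 = 2 · 3 · 7.
An element g generates (Z/43Z)^× iff g^(42/q) ≢ 1 (mod 43) for each prime q ∈ {2, 3, 7}.
12^21 ≡ 42 (mod 43)  [q = 2: ≢ 1 ✓]
12^14 ≡ 36 (mod 43)  [q = 3: ≢ 1 ✓]
12^6 ≡ 21 (mod 43)  [q = 7: ≢ 1 ✓]
None equal 1, so ord_43(12) = 42: 12 is a primitive root.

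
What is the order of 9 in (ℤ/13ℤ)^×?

3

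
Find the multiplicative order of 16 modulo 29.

ord(16) | φ(29) = 29 − 1 = 28 = 2^2 · 7.
Divisors of 28: 1, 2, 4, 7, 14, 28.
Compute 16^d (mod 29) for the divisors d until we hit 1:
16^1 ≡ 16
16^2 ≡ 24
16^4 ≡ 25
16^7 ≡ 1
The smallest such exponent is 7, so the order of 16 is 7.

7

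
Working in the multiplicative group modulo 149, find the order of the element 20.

ord(20) | φ(149) = 149 − 1 = 148 = 2^2 · 37.
Divisors of 148: 1, 2, 4, 37, 74, 148.
Check 20^d mod 149 for each divisor in increasing order:
20^1 ≡ 20
20^2 ≡ 102
20^4 ≡ 123
20^37 ≡ 148
20^74 ≡ 1
The smallest such exponent is 74, so the order of 20 is 74.

74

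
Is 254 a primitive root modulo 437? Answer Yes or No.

No

437 = 19 · 23 is a product of two distinct odd primes, so (Z/437Z)^× ≅ (Z/19Z)^× × (Z/23Z)^× is not cyclic.
No primitive root modulo 437 exists; in particular 254 is not one.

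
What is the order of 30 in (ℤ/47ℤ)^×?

46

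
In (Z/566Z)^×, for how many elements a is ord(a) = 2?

φ(566) = φ(2)·φ(283) = 1·282 = 282 = 2 · 3 · 47.
In a cyclic group of order 282, there are φ(d) elements of order d for each divisor d of 282, and zero for non-divisors.
2 | 282, and φ(2) = 2 − 1 = 1.

1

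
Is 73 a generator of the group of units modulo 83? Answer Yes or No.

Yes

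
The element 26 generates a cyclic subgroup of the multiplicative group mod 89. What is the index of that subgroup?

1

By Lagrange's theorem, ord_89(26) divides φ(89) = 89 − 1 = 88 = 2^3 · 11.
Divisors of 88: 1, 2, 4, 8, 11, 22, 44, 88.
Test each divisor d:
26^1 ≡ 26
26^2 ≡ 53
26^4 ≡ 50
26^8 ≡ 8
26^11 ≡ 77
26^22 ≡ 55
26^44 ≡ 88
26^88 ≡ 1
Thus |⟨26⟩| = ord(26) = 88.
The index is φ(89) / ord(26) = 88 / 88 = 1.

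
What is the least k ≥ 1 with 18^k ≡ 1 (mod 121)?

110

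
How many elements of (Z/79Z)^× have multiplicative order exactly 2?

1

φ(79) = 79 − 1 = 78 = 2 · 3 · 13.
(Z/79Z)^× is cyclic (|G| = 78); a cyclic group of order m has exactly φ(d) elements of each order d | m, and none otherwise.
2 | 78, and φ(2) = 2 − 1 = 1.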